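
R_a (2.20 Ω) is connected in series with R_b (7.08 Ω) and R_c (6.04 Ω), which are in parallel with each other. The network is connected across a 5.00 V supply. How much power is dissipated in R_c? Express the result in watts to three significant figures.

1.48 W

Reduce the parallel pair to R_p first; the network is then a simple series string.
R_p = (7.08×6.04)/(7.08+6.04) = 3.259 Ω
R_total = 2.20 + 3.259 = 5.459 Ω
I = V / R_total = 5.00 / 5.459 = 0.9159 A
Voltage across the parallel pair: V_p = I × R_p = 0.9159 × 3.259 = 2.985 V
R_c is across V_p, so use P = V²/R for that branch.
P_R_c = (2.985)² / 6.04 = 1.475 W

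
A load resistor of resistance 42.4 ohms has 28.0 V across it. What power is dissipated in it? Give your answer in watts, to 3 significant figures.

18.5 W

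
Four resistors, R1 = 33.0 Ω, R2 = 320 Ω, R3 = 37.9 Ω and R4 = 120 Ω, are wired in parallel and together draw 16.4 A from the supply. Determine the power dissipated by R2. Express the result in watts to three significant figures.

The branches share the same voltage, but only the total current is given — find V from the equivalent resistance first.
1/R_eq = 1/33.0 + 1/320 + 1/37.9 + 1/120 ⇒ R_eq = 14.67 Ω
V = I_total × R_eq = 16.40 × 14.67 = 240.7 V
P_R2 = V² / R2 = (240.7)² / 320 = 181.0 W

181 W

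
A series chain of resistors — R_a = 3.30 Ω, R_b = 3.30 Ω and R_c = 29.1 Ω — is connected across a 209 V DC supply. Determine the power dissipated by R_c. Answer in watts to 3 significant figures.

The current is common to all series resistors; compute it, then apply P = I²R for the target.
R_total = 3.30 + 3.30 + 29.1 = 35.70 Ω
I = V / R_total = 209 / 35.70 = 5.854 A
P_R_c = I² × R_c = (5.854)² × 29.1 = 997.4 W

997 W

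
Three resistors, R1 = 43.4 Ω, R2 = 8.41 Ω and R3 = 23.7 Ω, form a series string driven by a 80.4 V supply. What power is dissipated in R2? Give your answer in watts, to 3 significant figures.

9.53 W

The current is common to all series resistors; compute it, then apply P = I²R for the target.
R_total = 43.4 + 8.41 + 23.7 = 75.51 Ω
I = V / R_total = 80.4 / 75.51 = 1.065 A
P_R2 = I² × R2 = (1.065)² × 8.41 = 9.535 W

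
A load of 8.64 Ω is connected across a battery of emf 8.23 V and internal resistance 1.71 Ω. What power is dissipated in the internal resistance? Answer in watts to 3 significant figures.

1.08 W

r is in series with the load, so it carries the full circuit current — the loss in it is I²r.
I = ε / (r + R) = 8.23 / (1.71 + 8.64) = 0.7952 A
P_int = I² r = (0.7952)² × 1.71 = 1.081 W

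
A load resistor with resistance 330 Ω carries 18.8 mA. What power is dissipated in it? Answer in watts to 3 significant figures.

Current and resistance are given, so P = I²R is the direct form.
P = (0.01880 A)² × 330 Ω = 0.1166 W

0.117 W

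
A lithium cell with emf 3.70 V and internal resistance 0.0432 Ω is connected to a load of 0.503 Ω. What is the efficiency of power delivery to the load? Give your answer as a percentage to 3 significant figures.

92.1 %

The source delivers εI, of which I²R reaches the load and I²r is lost; since I is common, η = R/(R+r).
η = R / (R + r) = 0.503 / (0.503 + 0.0432) = 0.9209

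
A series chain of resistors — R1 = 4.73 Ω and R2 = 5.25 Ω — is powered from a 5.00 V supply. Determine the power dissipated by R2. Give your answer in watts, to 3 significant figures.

1.32 W

Series elements share the same current, so find I first, then use P = I²R.
R_total = 4.73 + 5.25 = 9.980 Ω
I = V / R_total = 5.00 / 9.980 = 0.5010 A
P_R2 = I² × R2 = (0.5010)² × 5.25 = 1.318 W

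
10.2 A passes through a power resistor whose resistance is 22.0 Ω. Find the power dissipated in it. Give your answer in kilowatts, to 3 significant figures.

2.29 kW

The current through and the resistance of the element are both given; use P = I²R.
P = (10.20 A)² × 22.0 Ω = 2289 W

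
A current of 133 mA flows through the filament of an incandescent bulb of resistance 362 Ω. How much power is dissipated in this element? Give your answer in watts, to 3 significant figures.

Current and resistance are given, so P = I²R is the direct form.
P = (0.1330 A)² × 362 Ω = 6.403 W

6.40 W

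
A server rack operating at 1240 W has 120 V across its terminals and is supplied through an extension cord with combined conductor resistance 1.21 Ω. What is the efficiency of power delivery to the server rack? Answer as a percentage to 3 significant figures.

I = P / V = 1240 / 120 = 10.33 A through the extension cord.
P_line = I² R_line = (10.33)² × 1.21 = 129.2 W
P_source = P_load + P_line = 1240 + 129.2 = 1369 W
η = P_load / P_source = 1240 / 1369 = 0.9056

90.6 %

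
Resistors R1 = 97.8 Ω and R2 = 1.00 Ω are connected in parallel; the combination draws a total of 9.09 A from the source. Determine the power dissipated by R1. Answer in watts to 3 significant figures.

0.828 W

We need the common branch voltage; get it from I_total × R_eq, then P = V²/R for the branch.
1/R_eq = 1/97.8 + 1/1.00 ⇒ R_eq = 0.9899 Ω
V = I_total × R_eq = 9.090 × 0.9899 = 8.998 V
P_R1 = V² / R1 = (8.998)² / 97.8 = 0.8279 W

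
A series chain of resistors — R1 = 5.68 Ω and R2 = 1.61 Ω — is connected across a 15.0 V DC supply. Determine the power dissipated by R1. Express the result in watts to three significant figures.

24.0 W

Every series element carries the same I. Get I from the total resistance, then P = I² × R1.
R_total = 5.68 + 1.61 = 7.290 Ω
I = V / R_total = 15.0 / 7.290 = 2.058 A
P_R1 = I² × R1 = (2.058)² × 5.68 = 24.05 W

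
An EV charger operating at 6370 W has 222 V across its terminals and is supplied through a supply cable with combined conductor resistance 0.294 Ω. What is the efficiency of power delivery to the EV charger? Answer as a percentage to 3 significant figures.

I = P / V = 6370 / 222 = 28.69 A through the supply cable.
P_line = I² R_line = (28.69)² × 0.294 = 242.1 W
P_source = P_load + P_line = 6370 + 242.1 = 6612 W
η = P_load / P_source = 6370 / 6612 = 0.9634

96.3 %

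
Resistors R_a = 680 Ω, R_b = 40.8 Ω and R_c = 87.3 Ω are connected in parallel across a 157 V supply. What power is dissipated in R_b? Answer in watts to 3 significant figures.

604 W

Parallel branches share the same voltage; P = V²/R gives the branch power in one step.
P_R_b = V² / R_b = (157)² / 40.8 Ω = 604.1 W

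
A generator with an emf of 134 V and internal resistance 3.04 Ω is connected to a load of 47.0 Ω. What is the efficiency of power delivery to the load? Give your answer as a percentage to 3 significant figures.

The source delivers εI, of which I²R reaches the load and I²r is lost; since I is common, η = R/(R+r).
η = R / (R + r) = 47.0 / (47.0 + 3.04) = 0.9392

93.9 %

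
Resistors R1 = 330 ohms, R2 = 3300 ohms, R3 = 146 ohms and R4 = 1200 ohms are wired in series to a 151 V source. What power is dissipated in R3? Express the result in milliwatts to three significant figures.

134 mW

Every series element carries the same I. Get I from the total resistance, then P = I² × R3.
R_total = 330 + 3300 + 146 + 1200 = 4976 Ω
I = V / R_total = 151 / 4976 = 0.03035 A
P_R3 = I² × R3 = (0.03035)² × 146 = 0.1344 W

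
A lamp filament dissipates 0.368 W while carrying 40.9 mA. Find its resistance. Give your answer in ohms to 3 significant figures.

Rearranging the power relation for the two known quantities gives R = P / I².
R = 0.368 / (0.04090)² = 220.0 Ω

220 Ω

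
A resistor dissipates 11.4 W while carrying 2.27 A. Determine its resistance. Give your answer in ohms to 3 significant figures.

The two known quantities fix the third via R = P / I².
R = 11.4 / (2.270)² = 2.212 Ω

2.21 Ω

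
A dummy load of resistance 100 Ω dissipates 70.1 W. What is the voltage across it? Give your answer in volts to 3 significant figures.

83.7 V

From P = V I = I²R = V²/R, with the two given quantities we get V = √(P R).
V = √(70.1 × 100) = 83.73 V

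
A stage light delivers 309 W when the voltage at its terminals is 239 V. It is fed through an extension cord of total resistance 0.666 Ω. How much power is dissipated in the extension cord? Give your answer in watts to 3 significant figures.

The extension cord is a series resistance carrying the load current; its dissipation is I²R_line.
I = P / V = 309 / 239 = 1.293 A through the extension cord.
P_line = I² R_line = (1.293)² × 0.666 = 1.113 W

1.11 W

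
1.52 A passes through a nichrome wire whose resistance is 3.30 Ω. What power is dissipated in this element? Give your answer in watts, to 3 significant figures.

7.62 W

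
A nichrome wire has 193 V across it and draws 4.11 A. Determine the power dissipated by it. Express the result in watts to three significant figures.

793 W

V and I are known directly — P = V I, no intermediate step needed.
P = 193 V × 4.110 A = 793.2 W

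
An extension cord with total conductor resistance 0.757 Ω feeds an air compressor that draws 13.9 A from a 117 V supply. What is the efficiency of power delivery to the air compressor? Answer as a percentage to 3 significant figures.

The extension cord carries the full 13.9 A.
P_line = I² R_line = (13.90)² × 0.757 = 146.3 W
P_source = V I = 117 × 13.90 = 1626 W; P_load = 1480 W
η = P_load / P_source = 1480 / 1626 = 0.9101

91.0 %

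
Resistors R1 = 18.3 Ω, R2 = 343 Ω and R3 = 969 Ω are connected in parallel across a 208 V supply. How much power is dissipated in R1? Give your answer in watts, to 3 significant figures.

Parallel branches share the same voltage; P = V²/R gives the branch power in one step.
P_R1 = V² / R1 = (208)² / 18.3 Ω = 2364 W

2360 W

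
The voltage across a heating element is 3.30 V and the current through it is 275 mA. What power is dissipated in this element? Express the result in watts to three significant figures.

0.907 W

With V and I both given, power follows immediately from P = V I.
P = 3.30 V × 0.2750 A = 0.9075 W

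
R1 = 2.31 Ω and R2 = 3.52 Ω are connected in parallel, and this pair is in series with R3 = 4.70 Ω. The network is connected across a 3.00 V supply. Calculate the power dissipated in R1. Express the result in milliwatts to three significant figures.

First find R_p for the parallel pair, then treat R_p + R3 as a series loop.
R_p = (2.31×3.52)/(2.31+3.52) = 1.395 Ω
R_total = R_p + 4.70 = 1.395 + 4.70 = 6.095 Ω
I = V / R_total = 3.00 / 6.095 = 0.4922 A
Voltage across the parallel pair: V_p = I × R_p = 0.4922 × 1.395 = 0.6865 V
R1 sits across V_p; its power is V_p²/R.
P_R1 = (0.6865)² / 2.31 = 0.2040 W

204 mW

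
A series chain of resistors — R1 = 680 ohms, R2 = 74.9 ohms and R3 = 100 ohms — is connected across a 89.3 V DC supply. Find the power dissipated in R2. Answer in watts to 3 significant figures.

0.817 W

Every series element carries the same I. Get I from the total resistance, then P = I² × R2.
R_total = 680 + 74.9 + 100 = 854.9 Ω
I = V / R_total = 89.3 / 854.9 = 0.1045 A
P_R2 = I² × R2 = (0.1045)² × 74.9 = 0.8172 W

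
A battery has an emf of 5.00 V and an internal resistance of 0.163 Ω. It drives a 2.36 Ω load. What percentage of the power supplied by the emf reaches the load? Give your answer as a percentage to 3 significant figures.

93.5 %

The source delivers εI, of which I²R reaches the load and I²r is lost; since I is common, η = R/(R+r).
η = R / (R + r) = 2.36 / (2.36 + 0.163) = 0.9354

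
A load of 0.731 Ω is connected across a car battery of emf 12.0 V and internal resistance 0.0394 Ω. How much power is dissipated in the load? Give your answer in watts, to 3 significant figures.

177 W

With r and R in series, I = ε/(r+R); the load dissipates I²R.
I = ε / (r + R) = 12.0 / (0.0394 + 0.731) = 15.58 A
P_load = I² R = (15.58)² × 0.731 = 177.4 W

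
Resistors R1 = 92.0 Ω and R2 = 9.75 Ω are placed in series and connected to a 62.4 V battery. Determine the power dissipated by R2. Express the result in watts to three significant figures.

The current is common to all series resistors; compute it, then apply P = I²R for the target.
R_total = 92.0 + 9.75 = 101.8 Ω
I = V / R_total = 62.4 / 101.8 = 0.6133 A
P_R2 = I² × R2 = (0.6133)² × 9.75 = 3.667 W

3.67 W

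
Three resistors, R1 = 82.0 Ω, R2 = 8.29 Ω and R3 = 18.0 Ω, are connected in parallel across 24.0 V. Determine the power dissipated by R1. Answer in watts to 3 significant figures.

7.02 W

The supply voltage appears across each parallel branch — just use P = V²/R1.
P_R1 = V² / R1 = (24.0)² / 82.0 Ω = 7.024 W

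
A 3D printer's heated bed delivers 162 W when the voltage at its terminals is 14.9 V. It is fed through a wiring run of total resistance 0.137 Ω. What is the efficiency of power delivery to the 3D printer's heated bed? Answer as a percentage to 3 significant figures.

90.9 %

I = P / V = 162 / 14.9 = 10.87 A through the wiring run.
P_line = I² R_line = (10.87)² × 0.137 = 16.19 W
P_source = P_load + P_line = 162.0 + 16.19 = 178.2 W
η = P_load / P_source = 162.0 / 178.2 = 0.9091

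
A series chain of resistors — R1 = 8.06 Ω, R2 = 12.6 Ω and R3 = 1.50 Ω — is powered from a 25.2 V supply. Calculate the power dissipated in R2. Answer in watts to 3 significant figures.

Series elements share the same current, so find I first, then use P = I²R.
R_total = 8.06 + 12.6 + 1.50 = 22.16 Ω
I = V / R_total = 25.2 / 22.16 = 1.137 A
P_R2 = I² × R2 = (1.137)² × 12.6 = 16.29 W

16.3 W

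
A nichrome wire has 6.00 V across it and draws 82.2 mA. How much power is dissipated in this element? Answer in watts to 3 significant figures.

With V and I both given, power follows immediately from P = V I.
P = 6.00 V × 0.08220 A = 0.4932 W

0.493 W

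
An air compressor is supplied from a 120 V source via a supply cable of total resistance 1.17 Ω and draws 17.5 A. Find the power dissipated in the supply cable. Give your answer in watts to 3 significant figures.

358 W

Line loss is just I²R for the cable — we know both I and R_line directly.
The supply cable carries the full 17.5 A.
P_line = I² R_line = (17.50)² × 1.17 = 358.3 W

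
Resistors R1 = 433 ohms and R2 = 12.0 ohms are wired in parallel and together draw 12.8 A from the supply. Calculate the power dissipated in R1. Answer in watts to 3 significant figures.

The branches share the same voltage, but only the total current is given — find V from the equivalent resistance first.
1/R_eq = 1/433 + 1/12.0 ⇒ R_eq = 11.68 Ω
V = I_total × R_eq = 12.80 × 11.68 = 149.5 V
P_R1 = V² / R1 = (149.5)² / 433 = 51.59 W

51.6 W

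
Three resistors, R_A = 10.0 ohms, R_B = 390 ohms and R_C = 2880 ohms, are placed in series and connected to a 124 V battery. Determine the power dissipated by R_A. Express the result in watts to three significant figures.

Every series element carries the same I. Get I from the total resistance, then P = I² × R_A.
R_total = 10.0 + 390 + 2880 = 3280 Ω
I = V / R_total = 124 / 3280 = 0.03780 A
P_R_A = I² × R_A = (0.03780)² × 10.0 = 0.01429 W

0.0143 W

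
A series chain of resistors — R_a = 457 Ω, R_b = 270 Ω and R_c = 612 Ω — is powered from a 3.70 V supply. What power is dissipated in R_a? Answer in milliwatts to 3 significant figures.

Every series element carries the same I. Get I from the total resistance, then P = I² × R_a.
R_total = 457 + 270 + 612 = 1339 Ω
I = V / R_total = 3.70 / 1339 = 0.002763 A
P_R_a = I² × R_a = (0.002763)² × 457 = 0.003489 W

3.49 mW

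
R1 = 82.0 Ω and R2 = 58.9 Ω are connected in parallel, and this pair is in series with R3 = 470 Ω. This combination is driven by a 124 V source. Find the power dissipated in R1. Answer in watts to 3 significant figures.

Collapse the R1‖R2 pair into one equivalent R_p; then R_p and R3 form a series string.
R_p = (82.0×58.9)/(82.0+58.9) = 34.28 Ω
R_total = R_p + 470 = 34.28 + 470 = 504.3 Ω
I = V / R_total = 124 / 504.3 = 0.2459 A
Voltage across the parallel pair: V_p = I × R_p = 0.2459 × 34.28 = 8.429 V
R1 has V_p across it, so P = V_p²/R1.
P_R1 = (8.429)² / 82.0 = 0.8664 W

0.866 W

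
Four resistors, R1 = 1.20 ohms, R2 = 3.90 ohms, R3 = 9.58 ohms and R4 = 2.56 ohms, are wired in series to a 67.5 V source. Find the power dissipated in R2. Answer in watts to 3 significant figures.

59.8 W

Since the resistors are in series they all carry the loop current I = V/R_total; the power in any one is I²R.
R_total = 1.20 + 3.90 + 9.58 + 2.56 = 17.24 Ω
I = V / R_total = 67.5 / 17.24 = 3.915 A
P_R2 = I² × R2 = (3.915)² × 3.90 = 59.79 W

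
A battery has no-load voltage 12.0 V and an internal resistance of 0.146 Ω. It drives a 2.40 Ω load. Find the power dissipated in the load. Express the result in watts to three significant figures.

The internal resistance and the load are in series, so the same I flows through both; get I from ε/(r+R), then I²R for the load.
I = ε / (r + R) = 12.0 / (0.146 + 2.40) = 4.713 A
P_load = I² R = (4.713)² × 2.40 = 53.32 W

53.3 W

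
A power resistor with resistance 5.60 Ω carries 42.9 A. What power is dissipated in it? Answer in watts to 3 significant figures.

The current through and the resistance of the element are both given; use P = I²R.
P = (42.90 A)² × 5.60 Ω = 10310 W

10300 W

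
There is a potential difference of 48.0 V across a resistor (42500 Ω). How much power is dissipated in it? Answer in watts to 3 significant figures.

V and R are stated; P = V²/R avoids computing the current.
P = (48.0 V)² / 42500 Ω = 0.05421 W

0.0542 W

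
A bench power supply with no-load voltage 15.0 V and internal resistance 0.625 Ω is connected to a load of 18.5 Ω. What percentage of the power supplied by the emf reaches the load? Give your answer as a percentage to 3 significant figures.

Efficiency is P_load / P_total. With a series r and R sharing the same I, P = I²R for each, so η = R/(R+r).
η = R / (R + r) = 18.5 / (18.5 + 0.625) = 0.9673

96.7 %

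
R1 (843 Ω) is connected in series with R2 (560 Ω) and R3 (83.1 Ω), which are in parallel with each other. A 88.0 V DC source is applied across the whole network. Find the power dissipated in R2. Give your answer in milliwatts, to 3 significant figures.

86.4 mW

Reduce the parallel pair to R_p first; the network is then a simple series string.
R_p = (560×83.1)/(560+83.1) = 72.36 Ω
R_total = 843 + 72.36 = 915.4 Ω
I = V / R_total = 88.0 / 915.4 = 0.09614 A
Voltage across the parallel pair: V_p = I × R_p = 0.09614 × 72.36 = 6.957 V
With V_p across R2, its power is V_p²/R2.
P_R2 = (6.957)² / 560 = 0.08642 W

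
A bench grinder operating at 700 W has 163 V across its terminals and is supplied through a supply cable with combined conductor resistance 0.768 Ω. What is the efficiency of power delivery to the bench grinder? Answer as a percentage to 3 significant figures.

98.0 %

I = P / V = 700 / 163 = 4.294 A through the supply cable.
P_line = I² R_line = (4.294)² × 0.768 = 14.16 W
P_source = P_load + P_line = 700.0 + 14.16 = 714.2 W
η = P_load / P_source = 700.0 / 714.2 = 0.9802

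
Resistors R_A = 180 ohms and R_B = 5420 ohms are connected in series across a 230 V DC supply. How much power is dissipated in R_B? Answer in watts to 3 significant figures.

9.14 W

The current is common to all series resistors; compute it, then apply P = I²R for the target.
R_total = 180 + 5420 = 5600 Ω
I = V / R_total = 230 / 5600 = 0.04107 A
P_R_B = I² × R_B = (0.04107)² × 5420 = 9.143 W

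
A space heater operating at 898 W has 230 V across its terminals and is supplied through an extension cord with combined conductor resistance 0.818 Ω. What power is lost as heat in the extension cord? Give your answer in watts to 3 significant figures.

Line loss is just I²R for the cable — we know both I and R_line directly.
I = P / V = 898 / 230 = 3.904 A through the extension cord.
P_line = I² R_line = (3.904)² × 0.818 = 12.47 W

12.5 W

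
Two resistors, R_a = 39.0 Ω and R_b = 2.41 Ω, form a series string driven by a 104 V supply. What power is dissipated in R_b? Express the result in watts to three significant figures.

Every series element carries the same I. Get I from the total resistance, then P = I² × R_b.
R_total = 39.0 + 2.41 = 41.41 Ω
I = V / R_total = 104 / 41.41 = 2.511 A
P_R_b = I² × R_b = (2.511)² × 2.41 = 15.20 W

15.2 W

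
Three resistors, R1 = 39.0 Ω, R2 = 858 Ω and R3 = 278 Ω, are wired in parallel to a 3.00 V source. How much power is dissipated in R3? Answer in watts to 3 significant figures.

Each parallel branch sees the full supply voltage, so P = V²/R applies directly to the target branch.
P_R3 = V² / R3 = (3.00)² / 278 Ω = 0.03237 W

0.0324 W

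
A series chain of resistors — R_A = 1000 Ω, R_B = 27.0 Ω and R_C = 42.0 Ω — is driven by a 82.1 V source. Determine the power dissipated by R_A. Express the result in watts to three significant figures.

5.90 W

Since the resistors are in series they all carry the loop current I = V/R_total; the power in any one is I²R.
R_total = 1000 + 27.0 + 42.0 = 1069 Ω
I = V / R_total = 82.1 / 1069 = 0.07680 A
P_R_A = I² × R_A = (0.07680)² × 1000 = 5.898 W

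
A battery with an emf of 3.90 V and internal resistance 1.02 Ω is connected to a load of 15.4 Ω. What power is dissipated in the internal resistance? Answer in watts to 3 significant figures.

r is in series with the load, so it carries the full circuit current — the loss in it is I²r.
I = ε / (r + R) = 3.90 / (1.02 + 15.4) = 0.2375 A
P_int = I² r = (0.2375)² × 1.02 = 0.05754 W

0.0575 W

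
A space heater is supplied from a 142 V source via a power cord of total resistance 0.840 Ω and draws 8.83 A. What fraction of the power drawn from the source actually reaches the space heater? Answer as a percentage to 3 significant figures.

The power cord carries the full 8.83 A.
P_line = I² R_line = (8.830)² × 0.840 = 65.49 W
P_source = V I = 142 × 8.830 = 1254 W; P_load = 1188 W
η = P_load / P_source = 1188 / 1254 = 0.9478

94.8 %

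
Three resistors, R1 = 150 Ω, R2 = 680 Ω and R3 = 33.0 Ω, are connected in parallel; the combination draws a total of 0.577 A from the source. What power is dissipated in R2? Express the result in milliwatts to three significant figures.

331 mW

We need the common branch voltage; get it from I_total × R_eq, then P = V²/R for the branch.
1/R_eq = 1/150 + 1/680 + 1/33.0 ⇒ R_eq = 26.01 Ω
V = I_total × R_eq = 0.5770 × 26.01 = 15.01 V
P_R2 = V² / R2 = (15.01)² / 680 = 0.3313 W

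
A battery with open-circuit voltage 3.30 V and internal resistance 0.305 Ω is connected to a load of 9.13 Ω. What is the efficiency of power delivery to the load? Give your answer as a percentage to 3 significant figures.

96.8 %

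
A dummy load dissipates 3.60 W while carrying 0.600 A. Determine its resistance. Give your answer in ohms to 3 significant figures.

The two known quantities fix the third via R = P / I².
R = 3.60 / (0.6000)² = 10.00 Ω

10.0 Ω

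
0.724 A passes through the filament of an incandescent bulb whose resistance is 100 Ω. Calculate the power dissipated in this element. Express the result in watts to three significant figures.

Knowing I and R, the power is just I²R — no need to find V first.
P = (0.7240 A)² × 100 Ω = 52.42 W

52.4 W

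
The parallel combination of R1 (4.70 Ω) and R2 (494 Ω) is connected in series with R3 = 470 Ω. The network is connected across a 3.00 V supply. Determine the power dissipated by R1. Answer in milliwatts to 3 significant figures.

0.184 mW

Reduce the parallel combination to a single R_p; the circuit then becomes R_p in series with the remaining resistor.
R_p = (4.70×494)/(4.70+494) = 4.656 Ω
R_total = R_p + 470 = 4.656 + 470 = 474.7 Ω
I = V / R_total = 3.00 / 474.7 = 0.006320 A
Voltage across the parallel pair: V_p = I × R_p = 0.006320 × 4.656 = 0.02943 V
Use P = V²/R for R1 with V = V_p.
P_R1 = (0.02943)² / 4.70 = 0.0001842 W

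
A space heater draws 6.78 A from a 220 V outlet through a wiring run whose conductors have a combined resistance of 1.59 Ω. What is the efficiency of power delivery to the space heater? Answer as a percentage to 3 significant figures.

The wiring run carries the full 6.78 A.
P_line = I² R_line = (6.780)² × 1.59 = 73.09 W
P_source = V I = 220 × 6.780 = 1492 W; P_load = 1419 W
η = P_load / P_source = 1419 / 1492 = 0.9510

95.1 %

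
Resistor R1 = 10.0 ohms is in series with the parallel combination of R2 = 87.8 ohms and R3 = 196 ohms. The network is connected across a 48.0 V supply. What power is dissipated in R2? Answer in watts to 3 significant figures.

Replace R2 and R3 with their parallel equivalent so the circuit becomes R1 in series with R_p.
R_p = (87.8×196)/(87.8+196) = 60.64 Ω
R_total = 10.0 + 60.64 = 70.64 Ω
I = V / R_total = 48.0 / 70.64 = 0.6795 A
Voltage across the parallel pair: V_p = I × R_p = 0.6795 × 60.64 = 41.20 V
R2 is across V_p, so use P = V²/R for that branch.
P_R2 = (41.20)² / 87.8 = 19.34 W

19.3 W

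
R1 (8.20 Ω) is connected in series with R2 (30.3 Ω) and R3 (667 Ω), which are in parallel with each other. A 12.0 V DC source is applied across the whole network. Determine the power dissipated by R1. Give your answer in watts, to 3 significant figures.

0.854 W

First combine the parallel branches into one equivalent R_p, then R1 + R_p is a series pair.
R_p = (30.3×667)/(30.3+667) = 28.98 Ω
R_total = 8.20 + 28.98 = 37.18 Ω
I = V / R_total = 12.0 / 37.18 = 0.3227 A
The full supply current passes through R1: P = I²R.
P_R1 = (0.3227)² × 8.20 = 0.8540 W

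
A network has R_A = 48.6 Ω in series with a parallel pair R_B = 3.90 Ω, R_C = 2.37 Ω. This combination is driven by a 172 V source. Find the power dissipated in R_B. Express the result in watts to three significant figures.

Reduce the parallel pair to R_p first; the network is then a simple series string.
R_p = (3.90×2.37)/(3.90+2.37) = 1.474 Ω
R_total = 48.6 + 1.474 = 50.07 Ω
I = V / R_total = 172 / 50.07 = 3.435 A
Voltage across the parallel pair: V_p = I × R_p = 3.435 × 1.474 = 5.064 V
R_B sees V_p directly, so P = V_p² / R_B.
P_R_B = (5.064)² / 3.90 = 6.574 W

6.57 W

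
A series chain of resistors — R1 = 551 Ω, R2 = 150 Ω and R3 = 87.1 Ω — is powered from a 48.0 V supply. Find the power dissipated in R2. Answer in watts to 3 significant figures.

The current is common to all series resistors; compute it, then apply P = I²R for the target.
R_total = 551 + 150 + 87.1 = 788.1 Ω
I = V / R_total = 48.0 / 788.1 = 0.06091 A
P_R2 = I² × R2 = (0.06091)² × 150 = 0.5564 W

0.556 W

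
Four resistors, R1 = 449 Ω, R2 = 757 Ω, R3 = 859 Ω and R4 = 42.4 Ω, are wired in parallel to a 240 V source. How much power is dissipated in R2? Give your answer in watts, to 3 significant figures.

76.1 W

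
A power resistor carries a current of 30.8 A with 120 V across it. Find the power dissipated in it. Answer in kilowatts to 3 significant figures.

3.70 kW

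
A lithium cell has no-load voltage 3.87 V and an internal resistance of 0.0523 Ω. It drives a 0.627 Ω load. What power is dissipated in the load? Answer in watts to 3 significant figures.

With r and R in series, I = ε/(r+R); the load dissipates I²R.
I = ε / (r + R) = 3.87 / (0.0523 + 0.627) = 5.697 A
P_load = I² R = (5.697)² × 0.627 = 20.35 W

20.4 W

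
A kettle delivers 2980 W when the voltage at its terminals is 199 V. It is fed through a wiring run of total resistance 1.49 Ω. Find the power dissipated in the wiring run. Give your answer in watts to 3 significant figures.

Only the current and the line resistance are needed for the I²R loss.
I = P / V = 2980 / 199 = 14.97 A through the wiring run.
P_line = I² R_line = (14.97)² × 1.49 = 334.1 W

334 W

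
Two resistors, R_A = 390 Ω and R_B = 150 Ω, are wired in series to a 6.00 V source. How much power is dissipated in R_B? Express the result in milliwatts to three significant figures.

18.5 mW

Since the resistors are in series they all carry the loop current I = V/R_total; the power in any one is I²R.
R_total = 390 + 150 = 540.0 Ω
I = V / R_total = 6.00 / 540.0 = 0.01111 A
P_R_B = I² × R_B = (0.01111)² × 150 = 0.01852 W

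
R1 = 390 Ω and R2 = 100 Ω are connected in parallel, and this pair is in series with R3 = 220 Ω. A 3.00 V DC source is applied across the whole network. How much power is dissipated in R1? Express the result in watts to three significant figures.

Reduce the parallel combination to a single R_p; the circuit then becomes R_p in series with the remaining resistor.
R_p = (390×100)/(390+100) = 79.59 Ω
R_total = R_p + 220 = 79.59 + 220 = 299.6 Ω
I = V / R_total = 3.00 / 299.6 = 0.01001 A
Voltage across the parallel pair: V_p = I × R_p = 0.01001 × 79.59 = 0.7970 V
R1 sits across V_p; its power is V_p²/R.
P_R1 = (0.7970)² / 390 = 0.001629 W

0.00163 W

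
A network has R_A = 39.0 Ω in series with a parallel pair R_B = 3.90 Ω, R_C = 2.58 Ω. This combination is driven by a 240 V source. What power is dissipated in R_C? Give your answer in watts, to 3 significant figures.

First combine the parallel branches into one equivalent R_p, then R_A + R_p is a series pair.
R_p = (3.90×2.58)/(3.90+2.58) = 1.553 Ω
R_total = 39.0 + 1.553 = 40.55 Ω
I = V / R_total = 240 / 40.55 = 5.918 A
Voltage across the parallel pair: V_p = I × R_p = 5.918 × 1.553 = 9.190 V
R_C sees V_p directly, so P = V_p² / R_C.
P_R_C = (9.190)² / 2.58 = 32.73 W

32.7 W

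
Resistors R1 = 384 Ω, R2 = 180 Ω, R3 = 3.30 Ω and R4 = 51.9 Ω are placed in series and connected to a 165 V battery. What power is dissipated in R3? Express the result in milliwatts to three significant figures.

234 mW

Since the resistors are in series they all carry the loop current I = V/R_total; the power in any one is I²R.
R_total = 384 + 180 + 3.30 + 51.9 = 619.2 Ω
I = V / R_total = 165 / 619.2 = 0.2665 A
P_R3 = I² × R3 = (0.2665)² × 3.30 = 0.2343 W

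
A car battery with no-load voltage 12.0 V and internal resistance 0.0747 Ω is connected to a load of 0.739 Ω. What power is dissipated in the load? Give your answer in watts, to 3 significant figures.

The internal resistance and the load are in series, so the same I flows through both; get I from ε/(r+R), then I²R for the load.
I = ε / (r + R) = 12.0 / (0.0747 + 0.739) = 14.75 A
P_load = I² R = (14.75)² × 0.739 = 160.7 W

161 W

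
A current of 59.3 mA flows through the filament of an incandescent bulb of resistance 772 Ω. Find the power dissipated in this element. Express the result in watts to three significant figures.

2.71 W

With I and R stated, P = I²R applies in one step.
P = (0.05930 A)² × 772 Ω = 2.715 W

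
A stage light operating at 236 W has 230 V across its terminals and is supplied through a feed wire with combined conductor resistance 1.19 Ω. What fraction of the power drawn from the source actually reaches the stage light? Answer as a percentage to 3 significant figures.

99.5 %

I = P / V = 236 / 230 = 1.026 A through the feed wire.
P_line = I² R_line = (1.026)² × 1.19 = 1.253 W
P_source = P_load + P_line = 236.0 + 1.253 = 237.3 W
η = P_load / P_source = 236.0 / 237.3 = 0.9947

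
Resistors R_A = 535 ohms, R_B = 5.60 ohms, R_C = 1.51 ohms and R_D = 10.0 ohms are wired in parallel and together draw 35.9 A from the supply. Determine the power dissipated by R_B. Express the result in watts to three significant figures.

The branches share the same voltage, but only the total current is given — find V from the equivalent resistance first.
1/R_eq = 1/535 + 1/5.60 + 1/1.51 + 1/10.0 ⇒ R_eq = 1.061 Ω
V = I_total × R_eq = 35.90 × 1.061 = 38.08 V
P_R_B = V² / R_B = (38.08)² / 5.60 = 259.0 W

259 W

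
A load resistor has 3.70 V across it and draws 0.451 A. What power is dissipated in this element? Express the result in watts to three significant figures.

1.67 W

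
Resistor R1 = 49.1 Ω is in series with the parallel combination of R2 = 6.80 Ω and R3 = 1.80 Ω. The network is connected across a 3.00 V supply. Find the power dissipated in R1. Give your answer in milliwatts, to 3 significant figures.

173 mW

First combine the parallel branches into one equivalent R_p, then R1 + R_p is a series pair.
R_p = (6.80×1.80)/(6.80+1.80) = 1.423 Ω
R_total = 49.1 + 1.423 = 50.52 Ω
I = V / R_total = 3.00 / 50.52 = 0.05938 A
R1 is in the main series path, so its power is I²R1.
P_R1 = (0.05938)² × 49.1 = 0.1731 W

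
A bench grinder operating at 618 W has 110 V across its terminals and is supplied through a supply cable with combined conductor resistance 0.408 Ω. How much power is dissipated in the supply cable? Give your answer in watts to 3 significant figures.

Line loss is just I²R for the cable — we know both I and R_line directly.
I = P / V = 618 / 110 = 5.618 A through the supply cable.
P_line = I² R_line = (5.618)² × 0.408 = 12.88 W

12.9 W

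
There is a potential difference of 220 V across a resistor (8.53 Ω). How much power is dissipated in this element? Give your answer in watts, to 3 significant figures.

5670 W

With V across and R both known, P = V²/R gives the dissipation directly.
P = (220 V)² / 8.53 Ω = 5674 W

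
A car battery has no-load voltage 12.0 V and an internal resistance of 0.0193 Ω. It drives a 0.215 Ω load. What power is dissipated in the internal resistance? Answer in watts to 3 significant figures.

50.6 W

The source's internal resistance is just another series element carrying I; its dissipation is I²r.
I = ε / (r + R) = 12.0 / (0.0193 + 0.215) = 51.22 A
P_int = I² r = (51.22)² × 0.0193 = 50.63 W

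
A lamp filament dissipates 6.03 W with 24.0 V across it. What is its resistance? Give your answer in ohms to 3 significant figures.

The two known quantities fix the third via R = V² / P.
R = (24.0)² / 6.03 = 95.52 Ω

95.5 Ω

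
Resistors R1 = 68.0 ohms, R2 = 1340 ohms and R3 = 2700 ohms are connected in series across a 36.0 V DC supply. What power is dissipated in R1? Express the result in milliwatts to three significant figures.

5.22 mW

The current is common to all series resistors; compute it, then apply P = I²R for the target.
R_total = 68.0 + 1340 + 2700 = 4108 Ω
I = V / R_total = 36.0 / 4108 = 0.008763 A
P_R1 = I² × R1 = (0.008763)² × 68.0 = 0.005222 W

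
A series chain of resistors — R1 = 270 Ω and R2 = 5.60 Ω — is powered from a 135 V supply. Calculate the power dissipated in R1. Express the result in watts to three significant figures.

Series elements share the same current, so find I first, then use P = I²R.
R_total = 270 + 5.60 = 275.6 Ω
I = V / R_total = 135 / 275.6 = 0.4898 A
P_R1 = I² × R1 = (0.4898)² × 270 = 64.78 W

64.8 W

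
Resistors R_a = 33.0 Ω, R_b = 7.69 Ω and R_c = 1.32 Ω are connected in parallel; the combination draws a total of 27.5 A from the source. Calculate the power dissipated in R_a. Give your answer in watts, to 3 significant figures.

Only the total current is stated, so first find the parallel equivalent to get the voltage across the combination.
1/R_eq = 1/33.0 + 1/7.69 + 1/1.32 ⇒ R_eq = 1.089 Ω
V = I_total × R_eq = 27.50 × 1.089 = 29.96 V
P_R_a = V² / R_a = (29.96)² / 33.0 = 27.20 W

27.2 W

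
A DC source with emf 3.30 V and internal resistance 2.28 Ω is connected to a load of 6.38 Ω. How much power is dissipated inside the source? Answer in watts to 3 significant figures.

Internal loss is I²r, with I set by the total series resistance r+R.
I = ε / (r + R) = 3.30 / (2.28 + 6.38) = 0.3811 A
P_int = I² r = (0.3811)² × 2.28 = 0.3311 W

0.331 W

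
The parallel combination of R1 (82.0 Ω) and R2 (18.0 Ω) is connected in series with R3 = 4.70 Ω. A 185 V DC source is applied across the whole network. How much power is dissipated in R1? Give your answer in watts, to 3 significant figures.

Reduce the parallel combination to a single R_p; the circuit then becomes R_p in series with the remaining resistor.
R_p = (82.0×18.0)/(82.0+18.0) = 14.76 Ω
R_total = R_p + 4.70 = 14.76 + 4.70 = 19.46 Ω
I = V / R_total = 185 / 19.46 = 9.507 A
Voltage across the parallel pair: V_p = I × R_p = 9.507 × 14.76 = 140.3 V
R1 has V_p across it, so P = V_p²/R1.
P_R1 = (140.3)² / 82.0 = 240.1 W

240 W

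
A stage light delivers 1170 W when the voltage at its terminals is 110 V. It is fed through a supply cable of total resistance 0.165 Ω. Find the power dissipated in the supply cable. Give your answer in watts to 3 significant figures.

18.7 W

The supply cable and load are in series, so the same current flows in both; the loss is I²R_line.
I = P / V = 1170 / 110 = 10.64 A through the supply cable.
P_line = I² R_line = (10.64)² × 0.165 = 18.67 W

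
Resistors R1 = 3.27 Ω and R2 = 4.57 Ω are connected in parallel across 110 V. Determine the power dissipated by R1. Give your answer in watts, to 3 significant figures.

Every branch has 110 V across it, so for R1 the power is simply V²/R.
P_R1 = V² / R1 = (110)² / 3.27 Ω = 3700 W

3700 W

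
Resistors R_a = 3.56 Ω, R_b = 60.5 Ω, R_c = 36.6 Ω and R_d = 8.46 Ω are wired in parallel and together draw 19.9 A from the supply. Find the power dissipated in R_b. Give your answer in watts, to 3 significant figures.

33.4 W

The branches share the same voltage, but only the total current is given — find V from the equivalent resistance first.
1/R_eq = 1/3.56 + 1/60.5 + 1/36.6 + 1/8.46 ⇒ R_eq = 2.258 Ω
V = I_total × R_eq = 19.90 × 2.258 = 44.93 V
P_R_b = V² / R_b = (44.93)² / 60.5 = 33.36 W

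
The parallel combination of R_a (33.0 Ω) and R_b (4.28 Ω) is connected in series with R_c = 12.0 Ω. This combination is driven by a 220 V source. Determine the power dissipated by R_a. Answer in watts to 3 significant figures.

Combine R_a and R_b into their parallel equivalent first, reducing the network to two series resistors.
R_p = (33.0×4.28)/(33.0+4.28) = 3.789 Ω
R_total = R_p + 12.0 = 3.789 + 12.0 = 15.79 Ω
I = V / R_total = 220 / 15.79 = 13.93 A
Voltage across the parallel pair: V_p = I × R_p = 13.93 × 3.789 = 52.79 V
Use P = V²/R for R_a with V = V_p.
P_R_a = (52.79)² / 33.0 = 84.45 W

84.5 W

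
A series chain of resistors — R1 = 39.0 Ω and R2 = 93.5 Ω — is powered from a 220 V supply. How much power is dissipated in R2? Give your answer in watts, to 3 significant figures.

258 W

Series elements share the same current, so find I first, then use P = I²R.
R_total = 39.0 + 93.5 = 132.5 Ω
I = V / R_total = 220 / 132.5 = 1.660 A
P_R2 = I² × R2 = (1.660)² × 93.5 = 257.8 W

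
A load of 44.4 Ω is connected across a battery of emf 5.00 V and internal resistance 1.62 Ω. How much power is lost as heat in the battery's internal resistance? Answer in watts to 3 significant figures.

0.0191 W

Internal loss is I²r, with I set by the total series resistance r+R.
I = ε / (r + R) = 5.00 / (1.62 + 44.4) = 0.1086 A
P_int = I² r = (0.1086)² × 1.62 = 0.01912 W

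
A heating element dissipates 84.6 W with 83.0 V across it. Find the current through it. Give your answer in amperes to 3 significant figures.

From P = V I = I²R = V²/R, with the two given quantities we get I = P / V.
I = 84.6 / 83.0 = 1.019 A

1.02 A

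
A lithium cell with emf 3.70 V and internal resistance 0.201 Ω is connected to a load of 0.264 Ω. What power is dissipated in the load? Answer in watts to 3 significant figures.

Find the circuit current first, then P = I²R for the load (series elements share I).
I = ε / (r + R) = 3.70 / (0.201 + 0.264) = 7.957 A
P_load = I² R = (7.957)² × 0.264 = 16.71 W

16.7 W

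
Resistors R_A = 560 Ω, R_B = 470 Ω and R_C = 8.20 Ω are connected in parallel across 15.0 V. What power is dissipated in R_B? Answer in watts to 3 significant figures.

0.479 W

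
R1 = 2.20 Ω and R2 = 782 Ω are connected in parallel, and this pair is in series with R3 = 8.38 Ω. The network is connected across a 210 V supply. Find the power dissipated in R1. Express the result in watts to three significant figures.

863 W

Combine R1 and R2 into their parallel equivalent first, reducing the network to two series resistors.
R_p = (2.20×782)/(2.20+782) = 2.194 Ω
R_total = R_p + 8.38 = 2.194 + 8.38 = 10.57 Ω
I = V / R_total = 210 / 10.57 = 19.86 A
Voltage across the parallel pair: V_p = I × R_p = 19.86 × 2.194 = 43.57 V
R1 sits across V_p; its power is V_p²/R.
P_R1 = (43.57)² / 2.20 = 862.9 W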